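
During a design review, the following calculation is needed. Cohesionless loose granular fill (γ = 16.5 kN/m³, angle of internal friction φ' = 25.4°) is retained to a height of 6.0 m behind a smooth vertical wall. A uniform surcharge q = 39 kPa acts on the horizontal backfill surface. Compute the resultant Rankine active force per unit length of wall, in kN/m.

K_a = tan²(45° − φ/2) = 0.3996.
Soil triangle: ½ K_a γ H² = 0.5×0.3996×16.5×6.0² = 118.7 kN/m.
Surcharge rectangle: K_a q H = 0.3996×39×6.0 = 93.52 kN/m.
Total = 118.7 + 93.52 = 212.2 kN/m.

212 kN/m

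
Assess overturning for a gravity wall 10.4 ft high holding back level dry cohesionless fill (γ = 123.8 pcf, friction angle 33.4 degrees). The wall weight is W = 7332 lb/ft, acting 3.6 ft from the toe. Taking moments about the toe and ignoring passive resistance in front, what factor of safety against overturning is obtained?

3.92

K_a = tan²(45° − 33.4°/2) = 0.2899.
P_a = ½K_aγH² = 0.5×0.2899×123.8×10.4² = 1941 lb/ft, acting at H/3 = 3.467 ft above the base.
Overturning moment M_o = P_a × H/3 = 1941 × 3.467 = 6729.
Resisting moment M_r = W × 3.6 = 7332 × 3.6 = 26400.
FS_overturning = M_r/M_o = 26400/6729 = 3.923.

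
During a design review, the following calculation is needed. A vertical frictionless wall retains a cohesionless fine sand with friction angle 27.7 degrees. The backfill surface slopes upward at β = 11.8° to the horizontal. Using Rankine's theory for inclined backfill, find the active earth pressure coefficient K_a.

K_a = cos β · (cos β − √(cos²β − cos²φ)) / (cos β + √(cos²β − cos²φ)).
cos β = 0.9789, cos φ = 0.8854, √(cos²β − cos²φ) = 0.4174.
K_a = 0.9789 × (0.9789 − 0.4174)/(0.9789 + 0.4174) = 0.3936.

0.394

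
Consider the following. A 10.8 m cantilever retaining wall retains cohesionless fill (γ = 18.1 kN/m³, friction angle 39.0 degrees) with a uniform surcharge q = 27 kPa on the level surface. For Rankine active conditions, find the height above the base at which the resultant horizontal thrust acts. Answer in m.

K_a = 0.2275.
Triangular part P₁ = ½K_aγH² = 240.2 at H/3 = 3.600 m; rectangular part P₂ = K_a q H = 66.34 at H/2 = 5.400 m.
ȳ = (P₁·3.600 + P₂·5.400)/(P₁+P₂) = 3.990 m.

3.99 m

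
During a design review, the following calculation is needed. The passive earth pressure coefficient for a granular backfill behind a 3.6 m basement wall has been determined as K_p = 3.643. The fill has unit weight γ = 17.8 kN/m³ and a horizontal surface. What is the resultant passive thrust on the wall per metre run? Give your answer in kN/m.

P = ½ K_p γ H² = 0.5 × 3.643 × 17.8 × 3.6² = 420.2 kN/m.

420 kN/m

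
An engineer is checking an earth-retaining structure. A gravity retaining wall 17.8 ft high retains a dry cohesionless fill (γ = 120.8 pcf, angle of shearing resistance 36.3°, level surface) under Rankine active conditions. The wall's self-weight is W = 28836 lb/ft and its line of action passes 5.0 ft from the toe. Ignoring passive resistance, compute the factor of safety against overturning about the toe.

K_a = tan²(45° − 36.3°/2) = 0.2563.
P_a = ½K_aγH² = 0.5×0.2563×120.8×17.8² = 4904 lb/ft, acting at H/3 = 5.933 ft above the base.
Overturning moment M_o = P_a × H/3 = 4904 × 5.933 = 29100.
Resisting moment M_r = W × 5.0 = 28836 × 5.0 = 144200.
FS_overturning = M_r/M_o = 144200/29100 = 4.955.

4.95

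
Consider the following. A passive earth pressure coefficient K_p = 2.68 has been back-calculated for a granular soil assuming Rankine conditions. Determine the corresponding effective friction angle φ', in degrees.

K_p = (1+sin φ)/(1−sin φ) ⇒ sin φ = (K_p − 1)/(K_p + 1) = 0.4565.
φ = arcsin(0.4565) = 27.16°.

27.2°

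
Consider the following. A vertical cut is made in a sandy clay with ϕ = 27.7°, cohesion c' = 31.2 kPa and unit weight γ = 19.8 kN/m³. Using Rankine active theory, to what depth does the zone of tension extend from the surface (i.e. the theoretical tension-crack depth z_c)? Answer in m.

5.21 m

K_a = tan²(45° − 27.7°/2) = 0.3653; √K_a = 0.6044.
The active pressure is zero where K_a γ z = 2c√K_a, so z_c = 2c/(γ√K_a) = 2×31.2/(19.8×0.6044) = 5.214 m.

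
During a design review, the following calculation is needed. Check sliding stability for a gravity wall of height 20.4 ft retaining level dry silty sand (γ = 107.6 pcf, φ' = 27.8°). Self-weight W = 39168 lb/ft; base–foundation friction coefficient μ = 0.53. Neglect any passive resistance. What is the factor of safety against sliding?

K_a = tan²(45° − 27.8°/2) = 0.3639.
P_a = ½K_aγH² = 0.5×0.3639×107.6×20.4² = 8147 lb/ft, acting at H/3 = 6.800 ft above the base.
FS_sliding = μW / P_a = 0.53×39168 / 8147 = 2.548.

2.55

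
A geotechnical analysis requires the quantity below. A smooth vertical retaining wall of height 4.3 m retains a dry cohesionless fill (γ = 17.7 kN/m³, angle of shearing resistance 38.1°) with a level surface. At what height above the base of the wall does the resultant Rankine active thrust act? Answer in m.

K_a = 0.2368.
The pressure distribution is triangular, so the resultant acts at H/3 above the base = 4.3/3 = 1.433 m.

1.43 m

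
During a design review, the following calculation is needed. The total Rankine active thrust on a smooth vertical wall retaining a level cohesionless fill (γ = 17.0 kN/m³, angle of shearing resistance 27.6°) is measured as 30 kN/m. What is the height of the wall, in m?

K_a = 0.3668. P_a = ½ K_a γ H² ⇒ H = √(2P_a/(K_a γ)).
H = √(2×30/(0.3668×17.0)) = 3.102 m.

3.10 m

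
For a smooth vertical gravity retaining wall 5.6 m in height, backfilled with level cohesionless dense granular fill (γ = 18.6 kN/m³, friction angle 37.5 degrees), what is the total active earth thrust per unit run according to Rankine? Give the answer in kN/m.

70.9 kN/m

K_a = tan²(45° − φ/2) = 0.2432.
P_a = ½ K_a γ H² = 0.5 × 0.2432 × 18.6 × 5.6² = 70.93 kN/m.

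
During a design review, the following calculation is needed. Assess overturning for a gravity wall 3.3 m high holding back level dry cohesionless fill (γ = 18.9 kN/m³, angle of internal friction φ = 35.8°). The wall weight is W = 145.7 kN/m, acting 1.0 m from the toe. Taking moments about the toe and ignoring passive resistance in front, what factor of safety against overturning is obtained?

4.92

K_a = tan²(45° − 35.8°/2) = 0.2619.
P_a = ½K_aγH² = 0.5×0.2619×18.9×3.3² = 26.95 kN/m, acting at H/3 = 1.100 m above the base.
Overturning moment M_o = P_a × H/3 = 26.95 × 1.100 = 29.64.
Resisting moment M_r = W × 1.0 = 145.7 × 1.0 = 145.7.
FS_overturning = M_r/M_o = 145.7/29.64 = 4.915.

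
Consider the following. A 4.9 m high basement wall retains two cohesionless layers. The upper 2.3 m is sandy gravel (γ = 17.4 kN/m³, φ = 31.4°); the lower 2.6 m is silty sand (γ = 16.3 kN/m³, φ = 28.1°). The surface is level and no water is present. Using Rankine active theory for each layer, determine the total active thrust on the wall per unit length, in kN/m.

K_a1 = tan²(45°−31.4°/2) = 0.3149; K_a2 = tan²(45°−28.1°/2) = 0.3596.
Layer 1: σ at base = K_a1 γ₁ h₁ = 12.60 kPa; P₁ = ½×12.60×2.3 = 14.49.
Layer 2: σ_v at top = γ₁h₁ = 40.02; σ_h top = K_a2×40.02 = 14.39; σ_h base = K_a2×(40.02+16.3×2.6) = 29.63.
P₂ = ½(14.39+29.63)×2.6 = 57.23. Total P_a = 14.49+57.23 = 71.72 kN/m.

71.7 kN/m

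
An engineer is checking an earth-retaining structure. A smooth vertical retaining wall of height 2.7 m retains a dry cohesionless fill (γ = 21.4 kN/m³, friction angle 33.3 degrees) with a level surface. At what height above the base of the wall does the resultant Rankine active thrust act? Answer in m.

K_a = 0.2911.
The pressure distribution is triangular, so the resultant acts at H/3 above the base = 2.7/3 = 0.9000 m.

0.900 m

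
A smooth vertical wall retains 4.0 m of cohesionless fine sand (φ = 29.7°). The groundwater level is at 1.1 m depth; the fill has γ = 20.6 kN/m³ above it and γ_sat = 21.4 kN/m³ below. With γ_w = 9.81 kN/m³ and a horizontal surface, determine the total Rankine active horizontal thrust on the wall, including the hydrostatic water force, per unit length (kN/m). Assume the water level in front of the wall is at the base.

K_a = tan²(45° − φ/2) = 0.3374.
γ' = 21.4 − 9.81 = 11.59 kN/m³. Depth below WT = 2.9 m.
σ'_h at WT = K_a γ d_w = 7.645 kPa; at base = 7.645 + K_a γ' × 2.9 = 18.98 kPa.
P₁ (0–1.1 m) = ½×7.645×1.1 = 4.205. P₂ (1.1–4.0 m) = ½(7.645+18.98)×2.9 = 38.61.
P_w = ½ γ_w h₂² = 0.5×9.81×2.9² = 41.25. Total = 4.205+38.61+41.25 = 84.07 kN/m.

84.1 kN/m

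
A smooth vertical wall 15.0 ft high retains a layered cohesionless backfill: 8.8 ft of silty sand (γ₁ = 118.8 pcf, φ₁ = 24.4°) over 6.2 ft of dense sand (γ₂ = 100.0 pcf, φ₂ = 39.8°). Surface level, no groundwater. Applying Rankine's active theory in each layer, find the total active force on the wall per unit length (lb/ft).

K_a1 = tan²(45°−24.4°/2) = 0.4153; K_a2 = tan²(45°−39.8°/2) = 0.2194.
Layer 1: σ at base = K_a1 γ₁ h₁ = 434.2 psf; P₁ = ½×434.2×8.8 = 1910.
Layer 2: σ_v at top = γ₁h₁ = 1045; σ_h top = K_a2×1045 = 229.4; σ_h base = K_a2×(1045+100.0×6.2) = 365.4.
P₂ = ½(229.4+365.4)×6.2 = 1844. Total P_a = 1910+1844 = 3754 lb/ft.

3750 lb/ft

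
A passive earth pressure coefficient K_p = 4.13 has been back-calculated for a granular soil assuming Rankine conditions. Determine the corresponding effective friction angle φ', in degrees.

37.6°

K_p = (1+sin φ)/(1−sin φ) ⇒ sin φ = (K_p − 1)/(K_p + 1) = 0.6101.
φ = arcsin(0.6101) = 37.60°.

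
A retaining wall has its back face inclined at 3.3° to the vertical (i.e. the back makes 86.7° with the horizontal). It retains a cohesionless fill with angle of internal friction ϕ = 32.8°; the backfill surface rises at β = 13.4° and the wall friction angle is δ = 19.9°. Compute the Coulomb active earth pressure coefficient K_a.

K_a = sin²(α+φ) / [sin²α · sin(α−δ) · (1 + √{sin(φ+δ)sin(φ−β) / (sin(α−δ)sin(α+β))})²].
With α = 86.7°, φ = 32.8°, δ = 19.9°, β = 13.4°: K_a = 0.3485.

0.349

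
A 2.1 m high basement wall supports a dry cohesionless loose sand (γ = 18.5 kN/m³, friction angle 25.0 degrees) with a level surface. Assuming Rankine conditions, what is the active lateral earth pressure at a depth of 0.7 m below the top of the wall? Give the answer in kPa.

5.26 kPa

K_a = (1 − sin φ)/(1 + sin φ) = 0.4059.
σ_h = K_a γ z = 0.4059 × 18.5 × 0.7 = 5.256 kPa.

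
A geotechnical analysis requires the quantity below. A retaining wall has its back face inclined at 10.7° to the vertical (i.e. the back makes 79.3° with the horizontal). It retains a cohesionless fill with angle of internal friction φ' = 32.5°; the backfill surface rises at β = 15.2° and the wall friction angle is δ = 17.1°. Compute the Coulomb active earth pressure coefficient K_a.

0.445

K_a = sin²(α+φ) / [sin²α · sin(α−δ) · (1 + √{sin(φ+δ)sin(φ−β) / (sin(α−δ)sin(α+β))})²].
With α = 79.3°, φ = 32.5°, δ = 17.1°, β = 15.2°: K_a = 0.4446.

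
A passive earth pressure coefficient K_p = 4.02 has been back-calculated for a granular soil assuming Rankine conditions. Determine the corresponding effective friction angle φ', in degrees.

K_p = (1+sin φ)/(1−sin φ) ⇒ sin φ = (K_p − 1)/(K_p + 1) = 0.6016.
φ = arcsin(0.6016) = 36.98°.

37.0°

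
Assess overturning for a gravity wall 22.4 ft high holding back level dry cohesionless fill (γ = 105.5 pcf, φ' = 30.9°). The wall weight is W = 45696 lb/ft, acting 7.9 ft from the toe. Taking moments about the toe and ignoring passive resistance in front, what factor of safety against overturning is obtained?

K_a = tan²(45° − 30.9°/2) = 0.3214.
P_a = ½K_aγH² = 0.5×0.3214×105.5×22.4² = 8507 lb/ft, acting at H/3 = 7.467 ft above the base.
Overturning moment M_o = P_a × H/3 = 8507 × 7.467 = 63520.
Resisting moment M_r = W × 7.9 = 45696 × 7.9 = 361000.
FS_overturning = M_r/M_o = 361000/63520 = 5.683.

5.68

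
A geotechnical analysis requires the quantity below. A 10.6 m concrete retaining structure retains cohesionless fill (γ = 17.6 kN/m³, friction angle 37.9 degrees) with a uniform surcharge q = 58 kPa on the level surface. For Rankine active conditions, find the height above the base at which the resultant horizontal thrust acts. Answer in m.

K_a = 0.2389.
Triangular part P₁ = ½K_aγH² = 236.3 at H/3 = 3.533 m; rectangular part P₂ = K_a q H = 146.9 at H/2 = 5.300 m.
ȳ = (P₁·3.533 + P₂·5.300)/(P₁+P₂) = 4.211 m.

4.21 m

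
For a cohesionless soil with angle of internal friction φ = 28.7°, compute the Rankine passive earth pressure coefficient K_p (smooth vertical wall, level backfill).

K_p = (1 + sin φ)/(1 − sin φ) = tan²(45° + 28.7°/2) = 2.848.

2.85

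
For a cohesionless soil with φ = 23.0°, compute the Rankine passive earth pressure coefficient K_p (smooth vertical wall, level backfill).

K_p = (1 + sin φ)/(1 − sin φ) = tan²(45° + 23.0°/2) = 2.283.

2.28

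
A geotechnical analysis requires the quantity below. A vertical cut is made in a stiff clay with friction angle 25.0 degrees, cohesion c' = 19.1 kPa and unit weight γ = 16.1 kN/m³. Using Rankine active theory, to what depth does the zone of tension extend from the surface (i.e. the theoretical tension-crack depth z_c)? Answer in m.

K_a = tan²(45° − 25.0°/2) = 0.4059; √K_a = 0.6371.
The active pressure is zero where K_a γ z = 2c√K_a, so z_c = 2c/(γ√K_a) = 2×19.1/(16.1×0.6371) = 3.724 m.

3.72 m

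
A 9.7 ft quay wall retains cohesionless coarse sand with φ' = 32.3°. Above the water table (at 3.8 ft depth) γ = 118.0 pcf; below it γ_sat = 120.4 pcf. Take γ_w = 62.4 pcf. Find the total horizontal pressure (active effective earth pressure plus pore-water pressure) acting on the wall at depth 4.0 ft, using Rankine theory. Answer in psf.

152 psf

K_a = (1 − sin φ)/(1 + sin φ) = 0.3035.
γ' = 120.4 − 62.4 = 58.00 pcf.
Effective vertical stress at 4.0 ft: σ'_v = 118.0×3.8 + 58.00×0.200 = 460.0 psf.
σ'_h = K_a σ'_v = 0.3035 × 460.0 = 139.6 psf; u = γ_w × 0.200 = 12.48 psf.
Total σ_h = 139.6 + 12.48 = 152.1 psf.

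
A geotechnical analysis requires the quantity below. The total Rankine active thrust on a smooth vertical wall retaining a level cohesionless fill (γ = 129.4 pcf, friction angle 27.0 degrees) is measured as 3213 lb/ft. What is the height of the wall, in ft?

11.5 ft

K_a = 0.3755. P_a = ½ K_a γ H² ⇒ H = √(2P_a/(K_a γ)).
H = √(2×3213/(0.3755×129.4)) = 11.50 ft.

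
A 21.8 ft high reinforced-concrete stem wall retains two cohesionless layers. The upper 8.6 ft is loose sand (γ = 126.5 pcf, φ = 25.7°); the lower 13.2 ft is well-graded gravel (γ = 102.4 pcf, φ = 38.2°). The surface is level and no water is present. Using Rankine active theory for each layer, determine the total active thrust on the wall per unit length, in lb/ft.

K_a1 = tan²(45°−25.7°/2) = 0.3950; K_a2 = tan²(45°−38.2°/2) = 0.2358.
Layer 1: σ at base = K_a1 γ₁ h₁ = 429.8 psf; P₁ = ½×429.8×8.6 = 1848.
Layer 2: σ_v at top = γ₁h₁ = 1088; σ_h top = K_a2×1088 = 256.5; σ_h base = K_a2×(1088+102.4×13.2) = 575.2.
P₂ = ½(256.5+575.2)×13.2 = 5489. Total P_a = 1848+5489 = 7337 lb/ft.

7340 lb/ft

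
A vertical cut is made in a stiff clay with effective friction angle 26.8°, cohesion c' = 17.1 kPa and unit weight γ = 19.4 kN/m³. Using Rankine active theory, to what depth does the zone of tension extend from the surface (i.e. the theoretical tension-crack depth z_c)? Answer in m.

K_a = tan²(45° − 26.8°/2) = 0.3785; √K_a = 0.6152.
The active pressure is zero where K_a γ z = 2c√K_a, so z_c = 2c/(γ√K_a) = 2×17.1/(19.4×0.6152) = 2.866 m.

2.87 m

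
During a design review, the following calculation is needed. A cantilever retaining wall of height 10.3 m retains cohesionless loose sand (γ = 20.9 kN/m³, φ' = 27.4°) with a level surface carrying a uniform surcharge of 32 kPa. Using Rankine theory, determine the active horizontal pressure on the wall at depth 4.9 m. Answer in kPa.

K_a = (1 − sin φ)/(1 + sin φ) = 0.3697.
σ_v = γz + q = 20.9 × 4.9 + 32 = 134.4 kPa.
σ_h = K_a σ_v = 0.3697 × 134.4 = 49.69 kPa.

49.7 kPa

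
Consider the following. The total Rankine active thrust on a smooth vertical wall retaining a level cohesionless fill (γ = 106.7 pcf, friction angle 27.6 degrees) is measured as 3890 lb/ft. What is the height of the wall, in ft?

14.1 ft

K_a = 0.3668. P_a = ½ K_a γ H² ⇒ H = √(2P_a/(K_a γ)).
H = √(2×3890/(0.3668×106.7)) = 14.10 ft.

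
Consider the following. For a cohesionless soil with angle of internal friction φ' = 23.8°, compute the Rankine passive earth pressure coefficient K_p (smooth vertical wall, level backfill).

2.35

K_p = (1 + sin φ)/(1 − sin φ) = tan²(45° + 23.8°/2) = 2.353.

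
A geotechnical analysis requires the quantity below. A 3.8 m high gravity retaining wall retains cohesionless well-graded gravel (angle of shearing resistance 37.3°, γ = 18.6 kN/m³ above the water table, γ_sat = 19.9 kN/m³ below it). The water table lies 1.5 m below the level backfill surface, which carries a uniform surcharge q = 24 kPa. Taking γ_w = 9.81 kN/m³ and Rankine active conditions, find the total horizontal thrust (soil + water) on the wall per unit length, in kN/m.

75.7 kN/m

K_a = tan²(45° − φ/2) = 0.2453.
γ' = 19.9 − 9.81 = 10.09 kN/m³. h₂ = H − d_w = 2.3 m.
σ'_h: at surface K_a·q = 5.888; at WT K_a(q+γd_w) = 12.73; at base K_a(q+γd_w+γ'h₂) = 18.43 kPa.
P₁ = ½(5.888+12.73)×1.5 = 13.97; P₂ = ½(12.73+18.43)×2.3 = 35.83; P_w = ½γ_w h₂² = 25.95.
Total = 13.97+35.83+25.95 = 75.75 kN/m.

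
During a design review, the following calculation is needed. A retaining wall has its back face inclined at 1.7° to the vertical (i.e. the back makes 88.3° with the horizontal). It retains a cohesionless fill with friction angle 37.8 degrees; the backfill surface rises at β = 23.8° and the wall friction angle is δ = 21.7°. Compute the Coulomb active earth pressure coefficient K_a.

0.319

K_a = sin²(α+φ) / [sin²α · sin(α−δ) · (1 + √{sin(φ+δ)sin(φ−β) / (sin(α−δ)sin(α+β))})²].
With α = 88.3°, φ = 37.8°, δ = 21.7°, β = 23.8°: K_a = 0.3185.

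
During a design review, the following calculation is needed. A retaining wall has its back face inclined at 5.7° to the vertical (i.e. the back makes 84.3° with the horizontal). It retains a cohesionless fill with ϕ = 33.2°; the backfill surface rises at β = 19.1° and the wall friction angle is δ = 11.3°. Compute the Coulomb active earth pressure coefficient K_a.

K_a = sin²(α+φ) / [sin²α · sin(α−δ) · (1 + √{sin(φ+δ)sin(φ−β) / (sin(α−δ)sin(α+β))})²].
With α = 84.3°, φ = 33.2°, δ = 11.3°, β = 19.1°: K_a = 0.4072.

0.407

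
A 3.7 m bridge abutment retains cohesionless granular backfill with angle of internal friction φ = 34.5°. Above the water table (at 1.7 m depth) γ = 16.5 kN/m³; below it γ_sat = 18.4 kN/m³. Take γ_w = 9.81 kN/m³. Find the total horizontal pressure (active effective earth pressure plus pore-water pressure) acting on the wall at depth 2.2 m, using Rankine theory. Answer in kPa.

13.9 kPa

K_a = (1 − sin φ)/(1 + sin φ) = 0.2768.
γ' = 18.4 − 9.81 = 8.590 kN/m³.
Effective vertical stress at 2.2 m: σ'_v = 16.5×1.7 + 8.590×0.500 = 32.34 kPa.
σ'_h = K_a σ'_v = 0.2768 × 32.34 = 8.953 kPa; u = γ_w × 0.500 = 4.905 kPa.
Total σ_h = 8.953 + 4.905 = 13.86 kPa.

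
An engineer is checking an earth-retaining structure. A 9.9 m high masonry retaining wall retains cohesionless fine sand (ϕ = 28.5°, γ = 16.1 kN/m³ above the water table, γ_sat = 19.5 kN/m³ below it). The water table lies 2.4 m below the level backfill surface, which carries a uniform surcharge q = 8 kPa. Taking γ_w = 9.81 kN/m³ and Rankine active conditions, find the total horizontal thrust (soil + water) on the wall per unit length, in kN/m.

519 kN/m

K_a = tan²(45° − φ/2) = 0.3540.
γ' = 19.5 − 9.81 = 9.690 kN/m³. h₂ = H − d_w = 7.5 m.
σ'_h: at surface K_a·q = 2.832; at WT K_a(q+γd_w) = 16.51; at base K_a(q+γd_w+γ'h₂) = 42.23 kPa.
P₁ = ½(2.832+16.51)×2.4 = 23.21; P₂ = ½(16.51+42.23)×7.5 = 220.3; P_w = ½γ_w h₂² = 275.9.
Total = 23.21+220.3+275.9 = 519.4 kN/m.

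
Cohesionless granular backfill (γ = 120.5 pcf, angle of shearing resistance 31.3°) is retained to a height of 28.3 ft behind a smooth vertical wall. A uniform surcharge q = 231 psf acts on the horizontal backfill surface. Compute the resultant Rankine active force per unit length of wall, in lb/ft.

K_a = tan²(45° − φ/2) = 0.3162.
Soil triangle: ½ K_a γ H² = 0.5×0.3162×120.5×28.3² = 15260 lb/ft.
Surcharge rectangle: K_a q H = 0.3162×231×28.3 = 2067 lb/ft.
Total = 15260 + 2067 = 17330 lb/ft.

17300 lb/ft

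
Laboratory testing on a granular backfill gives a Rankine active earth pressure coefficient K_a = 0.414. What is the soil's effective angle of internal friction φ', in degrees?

24.5°

K_a = tan²(45° − φ/2) ⇒ 45° − φ/2 = arctan(√0.414) = 32.76°.
φ = 2(45° − 32.76°) = 24.48°.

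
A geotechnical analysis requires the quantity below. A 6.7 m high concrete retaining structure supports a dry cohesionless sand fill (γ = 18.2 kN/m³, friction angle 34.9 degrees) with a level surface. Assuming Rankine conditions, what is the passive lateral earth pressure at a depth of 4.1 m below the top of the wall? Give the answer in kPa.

274 kPa

K_p = (1 + sin φ)/(1 − sin φ) = 3.674.
σ_h = K_p γ z = 3.674 × 18.2 × 4.1 = 274.2 kPa.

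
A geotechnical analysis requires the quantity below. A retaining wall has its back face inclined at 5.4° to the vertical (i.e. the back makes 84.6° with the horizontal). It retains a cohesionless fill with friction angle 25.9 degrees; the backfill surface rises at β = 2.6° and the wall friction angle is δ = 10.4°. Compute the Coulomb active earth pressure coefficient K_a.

K_a = sin²(α+φ) / [sin²α · sin(α−δ) · (1 + √{sin(φ+δ)sin(φ−β) / (sin(α−δ)sin(α+β))})²].
With α = 84.6°, φ = 25.9°, δ = 10.4°, β = 2.6°: K_a = 0.4124.

0.412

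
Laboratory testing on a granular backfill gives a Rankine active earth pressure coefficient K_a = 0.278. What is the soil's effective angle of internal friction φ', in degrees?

34.4°

K_a = tan²(45° − φ/2) ⇒ 45° − φ/2 = arctan(√0.278) = 27.80°.
φ = 2(45° − 27.80°) = 34.40°.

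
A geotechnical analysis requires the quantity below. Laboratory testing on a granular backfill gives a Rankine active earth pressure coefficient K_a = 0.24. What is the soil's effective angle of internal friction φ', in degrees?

K_a = tan²(45° − φ/2) ⇒ 45° − φ/2 = arctan(√0.24) = 26.10°.
φ = 2(45° − 26.10°) = 37.80°.

37.8°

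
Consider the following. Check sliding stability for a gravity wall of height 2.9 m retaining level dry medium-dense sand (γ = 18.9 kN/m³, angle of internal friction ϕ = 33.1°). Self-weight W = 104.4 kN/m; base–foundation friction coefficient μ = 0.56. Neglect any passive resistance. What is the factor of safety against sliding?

K_a = tan²(45° − 33.1°/2) = 0.2936.
P_a = ½K_aγH² = 0.5×0.2936×18.9×2.9² = 23.33 kN/m, acting at H/3 = 0.9667 m above the base.
FS_sliding = μW / P_a = 0.56×104.4 / 23.33 = 2.506.

2.51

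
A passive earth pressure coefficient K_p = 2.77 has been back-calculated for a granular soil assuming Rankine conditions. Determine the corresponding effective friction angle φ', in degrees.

K_p = (1+sin φ)/(1−sin φ) ⇒ sin φ = (K_p − 1)/(K_p + 1) = 0.4695.
φ = arcsin(0.4695) = 28.00°.

28.0°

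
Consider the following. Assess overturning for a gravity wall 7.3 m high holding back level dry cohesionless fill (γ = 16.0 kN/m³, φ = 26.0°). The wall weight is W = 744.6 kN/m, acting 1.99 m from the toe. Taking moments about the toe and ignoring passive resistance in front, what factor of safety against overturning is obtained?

K_a = tan²(45° − 26.0°/2) = 0.3905.
P_a = ½K_aγH² = 0.5×0.3905×16.0×7.3² = 166.5 kN/m, acting at H/3 = 2.433 m above the base.
Overturning moment M_o = P_a × H/3 = 166.5 × 2.433 = 405.1.
Resisting moment M_r = W × 1.99 = 744.6 × 1.99 = 1482.
FS_overturning = M_r/M_o = 1482/405.1 = 3.658.

3.66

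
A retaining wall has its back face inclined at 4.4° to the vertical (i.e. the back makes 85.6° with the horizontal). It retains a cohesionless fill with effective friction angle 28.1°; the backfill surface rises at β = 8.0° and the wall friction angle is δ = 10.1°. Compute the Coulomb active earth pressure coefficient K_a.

0.404

K_a = sin²(α+φ) / [sin²α · sin(α−δ) · (1 + √{sin(φ+δ)sin(φ−β) / (sin(α−δ)sin(α+β))})²].
With α = 85.6°, φ = 28.1°, δ = 10.1°, β = 8.0°: K_a = 0.4037.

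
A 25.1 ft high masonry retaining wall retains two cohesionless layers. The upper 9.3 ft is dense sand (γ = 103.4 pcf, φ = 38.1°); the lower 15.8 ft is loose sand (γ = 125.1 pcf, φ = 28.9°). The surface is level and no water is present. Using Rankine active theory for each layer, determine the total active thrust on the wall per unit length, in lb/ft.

K_a1 = tan²(45°−38.1°/2) = 0.2368; K_a2 = tan²(45°−28.9°/2) = 0.3484.
Layer 1: σ at base = K_a1 γ₁ h₁ = 227.7 psf; P₁ = ½×227.7×9.3 = 1059.
Layer 2: σ_v at top = γ₁h₁ = 961.6; σ_h top = K_a2×961.6 = 335.0; σ_h base = K_a2×(961.6+125.1×15.8) = 1024.
P₂ = ½(335.0+1024)×15.8 = 10730. Total P_a = 1059+10730 = 11790 lb/ft.

11800 lb/ft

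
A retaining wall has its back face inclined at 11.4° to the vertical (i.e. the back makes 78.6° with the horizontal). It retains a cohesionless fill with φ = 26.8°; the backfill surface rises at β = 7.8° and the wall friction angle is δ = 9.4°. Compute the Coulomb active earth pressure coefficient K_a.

K_a = sin²(α+φ) / [sin²α · sin(α−δ) · (1 + √{sin(φ+δ)sin(φ−β) / (sin(α−δ)sin(α+β))})²].
With α = 78.6°, φ = 26.8°, δ = 9.4°, β = 7.8°: K_a = 0.4894.

0.489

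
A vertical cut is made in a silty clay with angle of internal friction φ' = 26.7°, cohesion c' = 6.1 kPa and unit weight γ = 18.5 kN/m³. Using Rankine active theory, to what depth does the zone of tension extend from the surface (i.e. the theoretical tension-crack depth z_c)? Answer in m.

K_a = tan²(45° − 26.7°/2) = 0.3800; √K_a = 0.6164.
The active pressure is zero where K_a γ z = 2c√K_a, so z_c = 2c/(γ√K_a) = 2×6.1/(18.5×0.6164) = 1.070 m.

1.07 m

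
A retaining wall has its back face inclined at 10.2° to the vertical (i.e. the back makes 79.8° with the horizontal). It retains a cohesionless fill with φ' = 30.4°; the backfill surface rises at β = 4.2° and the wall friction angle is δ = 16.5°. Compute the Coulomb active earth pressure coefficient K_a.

K_a = sin²(α+φ) / [sin²α · sin(α−δ) · (1 + √{sin(φ+δ)sin(φ−β) / (sin(α−δ)sin(α+β))})²].
With α = 79.8°, φ = 30.4°, δ = 16.5°, β = 4.2°: K_a = 0.3964.

0.396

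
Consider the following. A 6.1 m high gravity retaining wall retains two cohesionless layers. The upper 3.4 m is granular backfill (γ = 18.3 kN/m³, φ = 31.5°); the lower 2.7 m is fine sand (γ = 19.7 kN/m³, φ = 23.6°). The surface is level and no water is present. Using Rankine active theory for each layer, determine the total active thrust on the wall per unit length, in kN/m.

K_a1 = tan²(45°−31.5°/2) = 0.3136; K_a2 = tan²(45°−23.6°/2) = 0.4282.
Layer 1: σ at base = K_a1 γ₁ h₁ = 19.51 kPa; P₁ = ½×19.51×3.4 = 33.17.
Layer 2: σ_v at top = γ₁h₁ = 62.22; σ_h top = K_a2×62.22 = 26.64; σ_h base = K_a2×(62.22+19.7×2.7) = 49.42.
P₂ = ½(26.64+49.42)×2.7 = 102.7. Total P_a = 33.17+102.7 = 135.9 kN/m.

136 kN/m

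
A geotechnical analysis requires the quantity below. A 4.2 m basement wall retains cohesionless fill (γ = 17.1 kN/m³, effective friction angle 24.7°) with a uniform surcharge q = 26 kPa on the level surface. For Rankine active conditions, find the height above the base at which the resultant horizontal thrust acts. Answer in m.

1.69 m

K_a = 0.4106.
Triangular part P₁ = ½K_aγH² = 61.92 at H/3 = 1.400 m; rectangular part P₂ = K_a q H = 44.83 at H/2 = 2.100 m.
ȳ = (P₁·1.400 + P₂·2.100)/(P₁+P₂) = 1.694 m.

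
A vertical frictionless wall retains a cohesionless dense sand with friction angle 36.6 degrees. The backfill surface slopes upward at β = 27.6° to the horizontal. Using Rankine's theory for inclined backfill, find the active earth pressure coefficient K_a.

0.359

K_a = cos β · (cos β − √(cos²β − cos²φ)) / (cos β + √(cos²β − cos²φ)).
cos β = 0.8862, cos φ = 0.8028, √(cos²β − cos²φ) = 0.3753.
K_a = 0.8862 × (0.8862 − 0.3753)/(0.8862 + 0.3753) = 0.3589.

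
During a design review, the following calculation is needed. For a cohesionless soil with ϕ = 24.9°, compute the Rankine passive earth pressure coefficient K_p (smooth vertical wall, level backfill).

K_p = (1 + sin φ)/(1 − sin φ) = tan²(45° + 24.9°/2) = 2.454.

2.45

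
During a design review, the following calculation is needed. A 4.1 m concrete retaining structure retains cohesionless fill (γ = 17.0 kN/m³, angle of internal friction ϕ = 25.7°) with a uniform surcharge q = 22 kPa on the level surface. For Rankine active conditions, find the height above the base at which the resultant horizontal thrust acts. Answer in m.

1.63 m

K_a = 0.3950.
Triangular part P₁ = ½K_aγH² = 56.44 at H/3 = 1.367 m; rectangular part P₂ = K_a q H = 35.63 at H/2 = 2.050 m.
ȳ = (P₁·1.367 + P₂·2.050)/(P₁+P₂) = 1.631 m.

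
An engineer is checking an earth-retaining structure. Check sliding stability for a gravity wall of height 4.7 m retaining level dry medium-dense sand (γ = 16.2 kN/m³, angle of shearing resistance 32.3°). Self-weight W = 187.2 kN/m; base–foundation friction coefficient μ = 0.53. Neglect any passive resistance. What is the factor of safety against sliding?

K_a = tan²(45° − 32.3°/2) = 0.3035.
P_a = ½K_aγH² = 0.5×0.3035×16.2×4.7² = 54.30 kN/m, acting at H/3 = 1.567 m above the base.
FS_sliding = μW / P_a = 0.53×187.2 / 54.30 = 1.827.

1.83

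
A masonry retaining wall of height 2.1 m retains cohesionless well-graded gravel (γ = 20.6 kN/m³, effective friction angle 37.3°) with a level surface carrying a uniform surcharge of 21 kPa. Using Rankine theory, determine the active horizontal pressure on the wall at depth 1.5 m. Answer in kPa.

12.7 kPa

K_a = (1 − sin φ)/(1 + sin φ) = 0.2453.
σ_v = γz + q = 20.6 × 1.5 + 21 = 51.90 kPa.
σ_h = K_a σ_v = 0.2453 × 51.90 = 12.73 kPa.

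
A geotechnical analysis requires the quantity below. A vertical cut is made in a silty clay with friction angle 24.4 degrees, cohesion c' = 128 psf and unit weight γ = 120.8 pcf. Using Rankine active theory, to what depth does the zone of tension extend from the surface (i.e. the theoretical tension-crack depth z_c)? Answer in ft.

K_a = tan²(45° − 24.4°/2) = 0.4153; √K_a = 0.6445.
The active pressure is zero where K_a γ z = 2c√K_a, so z_c = 2c/(γ√K_a) = 2×128/(120.8×0.6445) = 3.288 ft.

3.29 ft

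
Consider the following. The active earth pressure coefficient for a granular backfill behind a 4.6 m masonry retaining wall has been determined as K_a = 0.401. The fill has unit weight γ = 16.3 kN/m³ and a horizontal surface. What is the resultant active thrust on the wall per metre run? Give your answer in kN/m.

P = ½ K_a γ H² = 0.5 × 0.401 × 16.3 × 4.6² = 69.15 kN/m.

69.2 kN/m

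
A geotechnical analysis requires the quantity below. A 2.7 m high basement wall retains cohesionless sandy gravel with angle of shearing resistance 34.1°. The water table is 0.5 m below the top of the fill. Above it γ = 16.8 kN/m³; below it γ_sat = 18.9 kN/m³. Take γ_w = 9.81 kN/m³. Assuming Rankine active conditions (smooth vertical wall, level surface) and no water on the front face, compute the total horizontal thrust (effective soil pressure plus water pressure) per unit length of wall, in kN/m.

35.7 kN/m

K_a = tan²(45° − φ/2) = 0.2815.
γ' = 18.9 − 9.81 = 9.090 kN/m³. Depth below WT = 2.2 m.
σ'_h at WT = K_a γ d_w = 2.365 kPa; at base = 2.365 + K_a γ' × 2.2 = 7.995 kPa.
P₁ (0–0.5 m) = ½×2.365×0.5 = 0.5912. P₂ (0.5–2.7 m) = ½(2.365+7.995)×2.2 = 11.40.
P_w = ½ γ_w h₂² = 0.5×9.81×2.2² = 23.74. Total = 0.5912+11.40+23.74 = 35.73 kN/m.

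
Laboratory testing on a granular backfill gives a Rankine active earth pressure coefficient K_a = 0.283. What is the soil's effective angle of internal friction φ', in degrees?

34.0°

K_a = tan²(45° − φ/2) ⇒ 45° − φ/2 = arctan(√0.283) = 28.01°.
φ = 2(45° − 28.01°) = 33.98°.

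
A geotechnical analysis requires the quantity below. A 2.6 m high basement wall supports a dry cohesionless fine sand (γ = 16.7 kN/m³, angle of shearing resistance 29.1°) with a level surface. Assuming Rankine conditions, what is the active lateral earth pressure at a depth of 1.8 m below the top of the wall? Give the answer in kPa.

K_a = (1 − sin φ)/(1 + sin φ) = 0.3456.
σ_h = K_a γ z = 0.3456 × 16.7 × 1.8 = 10.39 kPa.

10.4 kPa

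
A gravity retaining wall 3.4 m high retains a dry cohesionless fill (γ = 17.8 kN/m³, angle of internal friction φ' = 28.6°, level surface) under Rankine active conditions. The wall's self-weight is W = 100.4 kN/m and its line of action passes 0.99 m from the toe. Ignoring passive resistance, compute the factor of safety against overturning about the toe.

2.42

K_a = tan²(45° − 28.6°/2) = 0.3525.
P_a = ½K_aγH² = 0.5×0.3525×17.8×3.4² = 36.27 kN/m, acting at H/3 = 1.133 m above the base.
Overturning moment M_o = P_a × H/3 = 36.27 × 1.133 = 41.11.
Resisting moment M_r = W × 0.99 = 100.4 × 0.99 = 99.40.
FS_overturning = M_r/M_o = 99.40/41.11 = 2.418.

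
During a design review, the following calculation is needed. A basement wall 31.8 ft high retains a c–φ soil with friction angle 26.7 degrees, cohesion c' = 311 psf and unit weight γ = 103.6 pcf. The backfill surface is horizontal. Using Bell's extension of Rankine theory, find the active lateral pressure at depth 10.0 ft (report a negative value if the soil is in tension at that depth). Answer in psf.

10.2 psf

K_a = (1 − sin φ)/(1 + sin φ) = 0.3800.
σ_a = K_a γ z − 2c√K_a = 0.3800×103.6×10.0 − 2×311×0.6164 = 10.23 psf.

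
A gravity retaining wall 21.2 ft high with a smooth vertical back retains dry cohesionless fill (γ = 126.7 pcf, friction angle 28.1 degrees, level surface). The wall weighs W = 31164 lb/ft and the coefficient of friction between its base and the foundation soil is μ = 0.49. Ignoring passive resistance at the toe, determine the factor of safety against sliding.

K_a = tan²(45° − 28.1°/2) = 0.3596.
P_a = ½K_aγH² = 0.5×0.3596×126.7×21.2² = 10240 lb/ft, acting at H/3 = 7.067 ft above the base.
FS_sliding = μW / P_a = 0.49×31164 / 10240 = 1.491.

1.49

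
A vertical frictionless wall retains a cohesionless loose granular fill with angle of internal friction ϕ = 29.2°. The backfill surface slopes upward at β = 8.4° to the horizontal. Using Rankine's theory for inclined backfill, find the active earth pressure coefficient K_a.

K_a = cos β · (cos β − √(cos²β − cos²φ)) / (cos β + √(cos²β − cos²φ)).
cos β = 0.9893, cos φ = 0.8729, √(cos²β − cos²φ) = 0.4655.
K_a = 0.9893 × (0.9893 − 0.4655)/(0.9893 + 0.4655) = 0.3562.

0.356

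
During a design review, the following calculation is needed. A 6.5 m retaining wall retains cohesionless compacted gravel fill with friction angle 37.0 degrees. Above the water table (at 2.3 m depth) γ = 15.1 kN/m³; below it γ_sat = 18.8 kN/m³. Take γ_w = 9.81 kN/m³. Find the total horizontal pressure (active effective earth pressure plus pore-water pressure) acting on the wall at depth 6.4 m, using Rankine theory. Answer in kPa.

58.0 kPa

K_a = (1 − sin φ)/(1 + sin φ) = 0.2486.
γ' = 18.8 − 9.81 = 8.990 kN/m³.
Effective vertical stress at 6.4 m: σ'_v = 15.1×2.3 + 8.990×4.10 = 71.59 kPa.
σ'_h = K_a σ'_v = 0.2486 × 71.59 = 17.80 kPa; u = γ_w × 4.10 = 40.22 kPa.
Total σ_h = 17.80 + 40.22 = 58.02 kPa.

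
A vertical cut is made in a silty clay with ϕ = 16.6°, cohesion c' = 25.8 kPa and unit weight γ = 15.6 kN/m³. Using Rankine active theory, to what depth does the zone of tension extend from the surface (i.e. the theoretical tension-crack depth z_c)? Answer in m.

4.44 m

K_a = tan²(45° − 16.6°/2) = 0.5556; √K_a = 0.7454.
The active pressure is zero where K_a γ z = 2c√K_a, so z_c = 2c/(γ√K_a) = 2×25.8/(15.6×0.7454) = 4.438 m.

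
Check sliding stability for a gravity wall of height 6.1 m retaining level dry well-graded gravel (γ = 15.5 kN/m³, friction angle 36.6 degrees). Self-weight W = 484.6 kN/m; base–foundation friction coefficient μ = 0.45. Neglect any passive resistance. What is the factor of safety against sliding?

K_a = tan²(45° − 36.6°/2) = 0.2530.
P_a = ½K_aγH² = 0.5×0.2530×15.5×6.1² = 72.95 kN/m, acting at H/3 = 2.033 m above the base.
FS_sliding = μW / P_a = 0.45×484.6 / 72.95 = 2.989.

2.99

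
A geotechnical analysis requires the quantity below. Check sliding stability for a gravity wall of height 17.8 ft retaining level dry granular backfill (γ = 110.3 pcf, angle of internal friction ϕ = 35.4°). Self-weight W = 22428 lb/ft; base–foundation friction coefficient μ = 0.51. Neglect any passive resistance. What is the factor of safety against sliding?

K_a = tan²(45° − 35.4°/2) = 0.2664.
P_a = ½K_aγH² = 0.5×0.2664×110.3×17.8² = 4655 lb/ft, acting at H/3 = 5.933 ft above the base.
FS_sliding = μW / P_a = 0.51×22428 / 4655 = 2.457.

2.46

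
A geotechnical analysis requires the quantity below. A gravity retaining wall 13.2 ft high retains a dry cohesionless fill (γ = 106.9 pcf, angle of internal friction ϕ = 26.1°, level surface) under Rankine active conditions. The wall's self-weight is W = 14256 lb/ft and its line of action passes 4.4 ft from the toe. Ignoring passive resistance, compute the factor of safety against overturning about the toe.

K_a = tan²(45° − 26.1°/2) = 0.3889.
P_a = ½K_aγH² = 0.5×0.3889×106.9×13.2² = 3622 lb/ft, acting at H/3 = 4.400 ft above the base.
Overturning moment M_o = P_a × H/3 = 3622 × 4.400 = 15940.
Resisting moment M_r = W × 4.4 = 14256 × 4.4 = 62730.
FS_overturning = M_r/M_o = 62730/15940 = 3.936.

3.94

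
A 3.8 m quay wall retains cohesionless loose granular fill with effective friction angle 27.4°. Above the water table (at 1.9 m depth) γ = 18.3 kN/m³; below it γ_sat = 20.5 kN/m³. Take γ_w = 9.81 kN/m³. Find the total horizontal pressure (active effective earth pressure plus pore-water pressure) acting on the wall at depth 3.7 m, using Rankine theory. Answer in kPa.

37.6 kPa

K_a = (1 − sin φ)/(1 + sin φ) = 0.3697.
γ' = 20.5 − 9.81 = 10.69 kN/m³.
Effective vertical stress at 3.7 m: σ'_v = 18.3×1.9 + 10.69×1.80 = 54.01 kPa.
σ'_h = K_a σ'_v = 0.3697 × 54.01 = 19.97 kPa; u = γ_w × 1.80 = 17.66 kPa.
Total σ_h = 19.97 + 17.66 = 37.62 kPa.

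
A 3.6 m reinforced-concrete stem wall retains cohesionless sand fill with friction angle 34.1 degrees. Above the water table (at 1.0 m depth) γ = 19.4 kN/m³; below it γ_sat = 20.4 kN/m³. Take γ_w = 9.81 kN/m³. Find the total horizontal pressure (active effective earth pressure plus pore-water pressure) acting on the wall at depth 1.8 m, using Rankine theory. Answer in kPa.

15.7 kPa

K_a = (1 − sin φ)/(1 + sin φ) = 0.2815.
γ' = 20.4 − 9.81 = 10.59 kN/m³.
Effective vertical stress at 1.8 m: σ'_v = 19.4×1.0 + 10.59×0.800 = 27.87 kPa.
σ'_h = K_a σ'_v = 0.2815 × 27.87 = 7.847 kPa; u = γ_w × 0.800 = 7.848 kPa.
Total σ_h = 7.847 + 7.848 = 15.69 kPa.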